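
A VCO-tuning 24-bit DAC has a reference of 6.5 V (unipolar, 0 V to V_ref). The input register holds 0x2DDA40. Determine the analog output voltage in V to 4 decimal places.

1.1642 V

LSB = 6.5 V / 2^24 = 0.39 µV.
Code 0x2DDA40 = 3004992 decimal.
V_out = 0 + 3004992 × 3.8743e-07 V = 1.16422 V.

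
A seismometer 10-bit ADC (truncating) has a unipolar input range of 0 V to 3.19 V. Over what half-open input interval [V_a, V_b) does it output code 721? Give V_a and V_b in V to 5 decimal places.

[2.24608 V, 2.24920 V)

LSB = 3.19/2^10 = 3.115 mV.
V_a = V_low + 721·LSB = 2.24608 V; V_b = V_low + 722·LSB = 2.2492 V.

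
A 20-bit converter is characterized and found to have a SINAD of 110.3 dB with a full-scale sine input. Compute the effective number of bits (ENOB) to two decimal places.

ENOB = (SINAD − 1.76) / 6.02 = (110.3 − 1.76)/6.02 = 18.030.

18.03 bits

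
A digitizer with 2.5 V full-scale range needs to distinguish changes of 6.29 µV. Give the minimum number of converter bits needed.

Number of steps required ≥ 2.5 V / 6.29 µV = 397456.28.
Need 2^N ≥ 397456.28; 2^18 = 262144, 2^19 = 524288.
Minimum N = 19.

19 bits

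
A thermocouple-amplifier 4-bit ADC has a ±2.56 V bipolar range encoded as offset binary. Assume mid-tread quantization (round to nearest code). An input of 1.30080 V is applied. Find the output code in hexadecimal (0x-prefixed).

LSB = 5.12 V / 16 = 320.000 mV.
(V_in − V_low)/LSB = (1.30080 − (−2.56)) / 0.32 = 12.065.
Round → code 12.
In hexadecimal (0x-prefixed): 0xC.

code 0xC (decimal 12)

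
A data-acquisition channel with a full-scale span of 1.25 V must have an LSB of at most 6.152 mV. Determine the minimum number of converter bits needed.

Number of steps required ≥ 1.25 V / 6.152 mV = 203.19.
Need 2^N ≥ 203.19; 2^7 = 128, 2^8 = 256.
Minimum N = 8.

8 bits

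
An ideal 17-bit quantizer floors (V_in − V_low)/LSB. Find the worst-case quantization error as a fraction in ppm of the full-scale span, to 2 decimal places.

Truncating → worst-case error = 1 LSB = V_FS/2^17, so 1e+06/131072 = 7.62939 ppm of full scale.

7.63 ppm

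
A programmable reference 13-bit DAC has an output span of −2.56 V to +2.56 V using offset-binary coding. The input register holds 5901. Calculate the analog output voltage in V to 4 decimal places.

LSB = 5.12 V / 2^13 = 0.625 mV.
V_out = (−2.56) + 5901 × 0.000625 V = 1.12813 V.

1.1281 V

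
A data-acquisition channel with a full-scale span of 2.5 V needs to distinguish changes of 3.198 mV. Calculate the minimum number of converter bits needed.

10 bits

Number of steps required ≥ 2.5 V / 3.198 mV = 781.74.
Need 2^N ≥ 781.74; 2^9 = 512, 2^10 = 1024.
Minimum N = 10.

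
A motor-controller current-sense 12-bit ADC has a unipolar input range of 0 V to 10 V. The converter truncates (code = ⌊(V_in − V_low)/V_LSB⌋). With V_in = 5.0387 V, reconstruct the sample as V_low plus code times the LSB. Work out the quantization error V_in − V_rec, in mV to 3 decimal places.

2.079 mV

Step size: 10 V ÷ 2^12 = 2.441 mV.
(5.0387 − 0)/0.00244141 = 2063.8515; ⌊·⌋ gives code 2063.
Reconstructed: 5.0366211 V.
Error = 5.0387 − 5.0366211 = 0.00207891 V = 2.079 mV.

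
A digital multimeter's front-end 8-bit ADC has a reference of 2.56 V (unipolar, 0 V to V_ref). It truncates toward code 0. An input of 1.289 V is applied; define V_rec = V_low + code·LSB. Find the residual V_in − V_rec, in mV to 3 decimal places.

Step size: 2.56 V ÷ 2^8 = 10.000 mV.
(1.289 − 0)/0.01 = 128.9000; ⌊·⌋ gives code 128.
Code 128 maps back to 0 + 128×0.01 V = 1.28 V.
Difference: 0.009 V → 9.000 mV.

9.000 mV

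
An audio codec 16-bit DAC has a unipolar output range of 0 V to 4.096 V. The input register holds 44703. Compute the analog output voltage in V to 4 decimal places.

2.7939 V

LSB = 4.096 V / 2^16 = 62.50 µV.
V_out = 0 + 44703 × 6.25e-05 V = 2.79394 V.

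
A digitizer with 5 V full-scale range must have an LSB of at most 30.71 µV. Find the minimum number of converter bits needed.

18 bits

Number of steps required ≥ 5 V / 30.71 µV = 162813.42.
Need 2^N ≥ 162813.42; 2^17 = 131072, 2^18 = 262144.
Minimum N = 18.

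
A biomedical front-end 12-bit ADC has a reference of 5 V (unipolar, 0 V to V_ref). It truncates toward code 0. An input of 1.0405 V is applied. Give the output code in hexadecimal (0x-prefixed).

Full-scale span = 5 V; LSB = 5/2^12 = 1.221 mV.
(V_in − V_low)/LSB = (1.0405 − 0) / 0.0012207 = 852.378.
⌊·⌋(852.378) = 852.
In hexadecimal (0x-prefixed): 0x354.

code 0x354 (decimal 852)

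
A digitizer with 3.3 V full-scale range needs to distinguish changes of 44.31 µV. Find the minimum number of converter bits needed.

Number of steps required ≥ 3.3 V / 44.31 µV = 74475.29.
Need 2^N ≥ 74475.29; 2^16 = 65536, 2^17 = 131072.
Minimum N = 17.

17 bits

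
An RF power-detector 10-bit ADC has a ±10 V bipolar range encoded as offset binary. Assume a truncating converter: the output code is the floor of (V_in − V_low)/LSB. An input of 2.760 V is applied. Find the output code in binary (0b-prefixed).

With 1024 levels over 20 V, one step is 19.531 mV.
(V_in − V_low)/LSB = (2.760 − (−10)) / 0.0195312 = 653.312.
So the output code is 653.
In binary (0b-prefixed): 0b1010001101.

code 0b1010001101 (decimal 653)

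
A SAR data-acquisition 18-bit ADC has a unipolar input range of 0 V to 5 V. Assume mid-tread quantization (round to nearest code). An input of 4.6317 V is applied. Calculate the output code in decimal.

code 242834

With 262144 levels over 5 V, one step is 19.07 µV.
(V_in − V_low)/LSB = (4.6317 − 0) / 1.90735e-05 = 242834.473.
Round → code 242834.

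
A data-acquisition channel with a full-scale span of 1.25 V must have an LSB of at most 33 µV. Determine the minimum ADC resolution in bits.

16 bits

Number of steps required ≥ 1.25 V / 33 µV = 37878.79.
Need 2^N ≥ 37878.79; 2^15 = 32768, 2^16 = 65536.
Minimum N = 16.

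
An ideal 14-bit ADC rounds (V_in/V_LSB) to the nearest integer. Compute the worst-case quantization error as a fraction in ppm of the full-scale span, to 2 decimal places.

Rounding → worst-case error = ½ LSB = V_FS/2^15, so 1e+06/32768 = 30.5176 ppm of full scale.

30.52 ppm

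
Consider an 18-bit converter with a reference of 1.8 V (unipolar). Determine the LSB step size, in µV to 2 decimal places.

6.87 µV

Full-scale span = 1.8 V.
LSB = 1.8 / 2^18 = 1.8 / 262144 = 6.86646e-06 V = 6.87 µV.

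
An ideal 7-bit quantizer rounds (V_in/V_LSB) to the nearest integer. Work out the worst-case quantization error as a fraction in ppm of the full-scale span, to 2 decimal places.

Rounding → worst-case error = ½ LSB = V_FS/2^8, so 1e+06/256 = 3906.25 ppm of full scale.

3906.25 ppm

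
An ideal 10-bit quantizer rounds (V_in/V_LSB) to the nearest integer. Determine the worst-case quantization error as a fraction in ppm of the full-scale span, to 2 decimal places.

Rounding → worst-case error = ½ LSB = V_FS/2^11, so 1e+06/2048 = 488.281 ppm of full scale.

488.28 ppm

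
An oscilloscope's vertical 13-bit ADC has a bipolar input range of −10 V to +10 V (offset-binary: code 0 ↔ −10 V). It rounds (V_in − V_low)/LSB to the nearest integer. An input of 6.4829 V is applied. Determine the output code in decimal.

Full-scale span = 20 V; LSB = 20/2^13 = 2.441 mV.
(V_in − V_low)/LSB = (6.4829 − (−10)) / 0.00244141 = 6751.396.
Round → code 6751.

code 6751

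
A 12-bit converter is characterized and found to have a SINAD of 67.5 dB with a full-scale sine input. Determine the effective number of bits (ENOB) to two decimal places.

ENOB = (SINAD − 1.76) / 6.02 = (67.5 − 1.76)/6.02 = 10.920.

10.92 bits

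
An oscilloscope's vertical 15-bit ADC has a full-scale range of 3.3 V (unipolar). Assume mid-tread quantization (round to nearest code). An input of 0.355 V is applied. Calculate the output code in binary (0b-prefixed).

code 0b110111000101 (decimal 3525)

LSB = 3.3 V / 32768 = 100.71 µV.
(0.355 − 0) / 0.000100708 = 3525.042 LSBs.
Round → code 3525.
In binary (0b-prefixed): 0b110111000101.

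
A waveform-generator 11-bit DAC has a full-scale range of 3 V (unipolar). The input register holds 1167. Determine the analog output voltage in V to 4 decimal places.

1.7095 V

LSB = 3 V / 2^11 = 1.465 mV.
V_out = 0 + 1167 × 0.00146484 V = 1.70947 V.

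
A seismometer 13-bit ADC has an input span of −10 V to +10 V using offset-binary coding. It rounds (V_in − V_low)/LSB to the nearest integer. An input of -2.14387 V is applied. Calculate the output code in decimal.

code 3218

Full-scale span = 20 V; LSB = 20/2^13 = 2.441 mV.
Input sits at 3217.871 steps above V_low.
round(3217.871) = 3218.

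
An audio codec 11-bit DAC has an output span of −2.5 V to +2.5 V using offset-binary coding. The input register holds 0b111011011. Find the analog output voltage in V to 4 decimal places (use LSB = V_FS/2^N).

LSB = 5 V / 2^11 = 2.441 mV.
Code 0b111011011 = 475 decimal.
V_out = (−2.5) + 475 × 0.00244141 V = -1.34033 V.

-1.3403 V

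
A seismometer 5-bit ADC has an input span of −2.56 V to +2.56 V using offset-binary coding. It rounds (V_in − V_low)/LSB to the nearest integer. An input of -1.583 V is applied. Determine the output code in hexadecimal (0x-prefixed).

code 0x6 (decimal 6)

Full-scale span = 5.12 V; LSB = 5.12/2^5 = 160.000 mV.
Input sits at 6.106 steps above V_low.
Round → code 6.
In hexadecimal (0x-prefixed): 0x6.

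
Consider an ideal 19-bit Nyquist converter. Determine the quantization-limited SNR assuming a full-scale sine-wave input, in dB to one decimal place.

116.1 dB

SNR ≈ 6.02·N + 1.76 dB = 6.02·19 + 1.76 = 116.14 dB.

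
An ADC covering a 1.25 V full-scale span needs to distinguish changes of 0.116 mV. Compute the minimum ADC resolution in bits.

14 bits

Number of steps required ≥ 1.25 V / 0.116 mV = 10775.86.
Need 2^N ≥ 10775.86; 2^13 = 8192, 2^14 = 16384.
Minimum N = 14.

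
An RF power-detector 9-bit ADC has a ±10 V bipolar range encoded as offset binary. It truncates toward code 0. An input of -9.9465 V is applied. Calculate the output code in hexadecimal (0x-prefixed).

code 0x1 (decimal 1)

Full-scale span = 20 V; LSB = 20/2^9 = 39.062 mV.
Input sits at 1.370 steps above V_low.
So the output code is 1.
In hexadecimal (0x-prefixed): 0x1.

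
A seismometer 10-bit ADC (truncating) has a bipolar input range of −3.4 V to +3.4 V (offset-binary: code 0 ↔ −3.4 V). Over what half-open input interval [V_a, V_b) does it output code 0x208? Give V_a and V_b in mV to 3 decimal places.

LSB = 6.8/2^10 = 6.641 mV.
Code 0x208 = 520 decimal.
V_a = V_low + 520·LSB = 0.053125 V; V_b = V_low + 521·LSB = 0.0597656 V.

[53.125 mV, 59.766 mV)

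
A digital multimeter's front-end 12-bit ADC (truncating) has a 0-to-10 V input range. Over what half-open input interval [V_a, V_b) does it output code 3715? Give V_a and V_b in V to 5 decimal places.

LSB = 10/2^12 = 2.441 mV.
V_a = V_low + 3715·LSB = 9.06982 V; V_b = V_low + 3716·LSB = 9.07227 V.

[9.06982 V, 9.07227 V)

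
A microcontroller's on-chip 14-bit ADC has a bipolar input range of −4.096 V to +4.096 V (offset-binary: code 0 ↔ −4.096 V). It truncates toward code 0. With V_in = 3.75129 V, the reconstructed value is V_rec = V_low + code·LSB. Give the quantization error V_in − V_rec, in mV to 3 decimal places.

One LSB is 8.192 V / 16384 = 0.500 mV.
(V_in − V_low)/LSB = (3.75129 − (−4.096))/0.0005 = 15694.5800 → code 15694 (floor).
V_rec = (−4.096) + 15694·0.0005 = 3.751 V.
V_in − V_rec = 0.00029 V = 0.290 mV.

0.290 mV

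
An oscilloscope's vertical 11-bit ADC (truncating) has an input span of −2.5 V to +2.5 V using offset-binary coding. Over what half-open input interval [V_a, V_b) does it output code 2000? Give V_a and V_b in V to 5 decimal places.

[2.38281 V, 2.38525 V)

LSB = 5/2^11 = 2.441 mV.
V_a = V_low + 2000·LSB = 2.38281 V; V_b = V_low + 2001·LSB = 2.38525 V.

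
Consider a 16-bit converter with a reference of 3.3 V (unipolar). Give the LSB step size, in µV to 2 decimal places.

50.35 µV

Full-scale span = 3.3 V.
LSB = 3.3 / 2^16 = 3.3 / 65536 = 5.0354e-05 V = 50.35 µV.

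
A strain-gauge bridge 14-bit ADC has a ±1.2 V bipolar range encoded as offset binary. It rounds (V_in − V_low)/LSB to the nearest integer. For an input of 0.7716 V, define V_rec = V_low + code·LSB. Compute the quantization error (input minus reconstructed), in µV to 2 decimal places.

66.80 µV

Step size: 2.4 V ÷ 2^14 = 146.48 µV.
(0.7716 − (−1.2))/0.000146484 = 13459.4560; round gives code 13459.
V_rec = (−1.2) + 13459·0.000146484 = 0.7715332 V.
V_in − V_rec = 6.67969e-05 V = 66.80 µV.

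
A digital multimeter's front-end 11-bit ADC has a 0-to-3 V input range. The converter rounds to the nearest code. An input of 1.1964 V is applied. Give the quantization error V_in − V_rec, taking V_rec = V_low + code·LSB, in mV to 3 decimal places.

One LSB is 3 V / 2048 = 1.465 mV.
(V_in − V_low)/LSB = (1.1964 − 0)/0.00146484 = 816.7424 → code 817 (round).
Reconstructed: 1.1967773 V.
V_in − V_rec = -0.000377344 V = -0.377 mV.

-0.377 mV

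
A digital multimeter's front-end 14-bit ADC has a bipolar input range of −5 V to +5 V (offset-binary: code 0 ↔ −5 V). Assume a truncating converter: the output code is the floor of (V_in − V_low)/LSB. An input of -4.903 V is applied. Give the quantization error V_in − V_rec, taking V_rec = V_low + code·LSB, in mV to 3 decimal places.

LSB = 10/2^14 = 0.610 mV.
(V_in − V_low)/LSB = (-4.903 − (−5))/0.000610352 = 158.9248 → code 158 (floor).
V_rec = (−5) + 158·0.000610352 = -4.9035645 V.
Difference: 0.000564453 V → 0.564 mV.

0.564 mV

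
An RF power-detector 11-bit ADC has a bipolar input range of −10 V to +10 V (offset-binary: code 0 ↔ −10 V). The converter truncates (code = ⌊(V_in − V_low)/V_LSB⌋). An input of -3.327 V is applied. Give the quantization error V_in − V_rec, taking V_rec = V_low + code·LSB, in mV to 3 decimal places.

Step size: 20 V ÷ 2^11 = 9.766 mV.
Scaled input = 683.3152 LSBs, so code = 683.
Reconstructed: -3.3300781 V.
Error = -3.327 − (−3.3300781) = 0.00307813 V = 3.078 mV.

3.078 mV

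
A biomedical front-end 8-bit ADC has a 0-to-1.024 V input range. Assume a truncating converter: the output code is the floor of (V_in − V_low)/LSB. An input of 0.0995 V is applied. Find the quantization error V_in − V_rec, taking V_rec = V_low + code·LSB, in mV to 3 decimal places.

Step size: 1.024 V ÷ 2^8 = 4.000 mV.
(0.0995 − 0)/0.004 = 24.8750; ⌊·⌋ gives code 24.
Reconstructed: 0.096 V.
Error = 0.0995 − 0.096 = 0.0035 V = 3.500 mV.

3.500 mV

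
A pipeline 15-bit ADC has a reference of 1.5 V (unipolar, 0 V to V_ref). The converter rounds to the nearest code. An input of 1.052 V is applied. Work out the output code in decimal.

LSB = 1.5 V / 32768 = 45.78 µV.
(1.052 − 0) / 4.57764e-05 = 22981.291 LSBs.
So the output code is 22981.

code 22981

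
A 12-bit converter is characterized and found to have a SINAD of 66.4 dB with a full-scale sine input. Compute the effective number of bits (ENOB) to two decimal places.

10.74 bits

ENOB = (SINAD − 1.76) / 6.02 = (66.4 − 1.76)/6.02 = 10.738.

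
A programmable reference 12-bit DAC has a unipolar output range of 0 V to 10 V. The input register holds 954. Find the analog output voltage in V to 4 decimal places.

2.3291 V

LSB = 10 V / 2^12 = 2.441 mV.
V_out = 0 + 954 × 0.00244141 V = 2.3291 V.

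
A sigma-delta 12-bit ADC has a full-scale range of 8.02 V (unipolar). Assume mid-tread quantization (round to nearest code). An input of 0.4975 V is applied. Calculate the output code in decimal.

code 254

LSB = 8.02 V / 4096 = 1.958 mV.
Input sits at 254.085 steps above V_low.
Round → code 254.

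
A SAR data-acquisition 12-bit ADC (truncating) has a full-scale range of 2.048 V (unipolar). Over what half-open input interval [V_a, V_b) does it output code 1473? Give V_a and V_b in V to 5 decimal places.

[0.73650 V, 0.73700 V)

LSB = 2.048/2^12 = 0.500 mV.
V_a = V_low + 1473·LSB = 0.7365 V; V_b = V_low + 1474·LSB = 0.737 V.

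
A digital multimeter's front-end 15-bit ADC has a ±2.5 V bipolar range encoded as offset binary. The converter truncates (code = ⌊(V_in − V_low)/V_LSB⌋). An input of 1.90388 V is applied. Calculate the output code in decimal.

code 28861

LSB = 5 V / 32768 = 152.59 µV.
(1.90388 − (−2.5)) / 0.000152588 = 28861.268 LSBs.
Floor → code 28861.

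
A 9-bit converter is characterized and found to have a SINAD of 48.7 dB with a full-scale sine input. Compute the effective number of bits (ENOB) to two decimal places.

ENOB = (SINAD − 1.76) / 6.02 = (48.7 − 1.76)/6.02 = 7.797.

7.80 bits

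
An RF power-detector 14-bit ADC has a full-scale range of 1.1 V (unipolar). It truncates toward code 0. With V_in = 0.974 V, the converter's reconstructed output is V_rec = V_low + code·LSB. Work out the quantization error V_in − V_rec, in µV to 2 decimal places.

19.29 µV

LSB = 1.1/2^14 = 67.14 µV.
(0.974 − 0)/6.71387e-05 = 14507.2873; ⌊·⌋ gives code 14507.
V_rec = 0 + 14507·6.71387e-05 = 0.97398071 V.
V_in − V_rec = 1.92871e-05 V = 19.29 µV.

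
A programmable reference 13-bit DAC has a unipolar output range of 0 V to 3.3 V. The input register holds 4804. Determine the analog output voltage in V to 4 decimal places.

1.9352 V

LSB = 3.3 V / 2^13 = 402.83 µV.
V_out = 0 + 4804 × 0.000402832 V = 1.93521 V.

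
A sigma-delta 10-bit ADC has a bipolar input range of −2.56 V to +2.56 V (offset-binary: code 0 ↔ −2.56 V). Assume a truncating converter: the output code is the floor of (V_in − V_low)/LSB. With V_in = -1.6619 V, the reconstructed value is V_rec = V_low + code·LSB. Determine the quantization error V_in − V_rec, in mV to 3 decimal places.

3.100 mV

One LSB is 5.12 V / 1024 = 5.000 mV.
Scaled input = 179.6200 LSBs, so code = 179.
V_rec = (−2.56) + 179·0.005 = -1.665 V.
Difference: 0.0031 V → 3.100 mV.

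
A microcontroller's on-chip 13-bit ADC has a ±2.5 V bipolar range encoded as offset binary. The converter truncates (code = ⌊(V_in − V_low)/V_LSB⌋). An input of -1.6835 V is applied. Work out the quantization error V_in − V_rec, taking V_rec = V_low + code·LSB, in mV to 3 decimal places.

0.460 mV

LSB = 5/2^13 = 0.610 mV.
(-1.6835 − (−2.5))/0.000610352 = 1337.7536; ⌊·⌋ gives code 1337.
V_rec = (−2.5) + 1337·0.000610352 = -1.68396 V.
Difference: 0.000459961 V → 0.460 mV.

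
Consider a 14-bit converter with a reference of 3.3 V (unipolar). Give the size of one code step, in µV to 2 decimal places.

Full-scale span = 3.3 V.
LSB = 3.3 / 2^14 = 3.3 / 16384 = 0.000201416 V = 201.42 µV.

201.42 µV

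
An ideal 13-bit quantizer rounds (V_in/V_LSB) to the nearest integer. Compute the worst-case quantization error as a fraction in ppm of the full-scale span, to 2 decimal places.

Rounding → worst-case error = ½ LSB = V_FS/2^14, so 1e+06/16384 = 61.0352 ppm of full scale.

61.04 ppm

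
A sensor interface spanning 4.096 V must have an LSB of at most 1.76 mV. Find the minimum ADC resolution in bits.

12 bits

Number of steps required ≥ 4.096 V / 1.76 mV = 2327.27.
Need 2^N ≥ 2327.27; 2^11 = 2048, 2^12 = 4096.
Minimum N = 12.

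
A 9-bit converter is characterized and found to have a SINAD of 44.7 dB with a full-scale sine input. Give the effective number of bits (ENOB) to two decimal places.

ENOB = (SINAD − 1.76) / 6.02 = (44.7 − 1.76)/6.02 = 7.133.

7.13 bits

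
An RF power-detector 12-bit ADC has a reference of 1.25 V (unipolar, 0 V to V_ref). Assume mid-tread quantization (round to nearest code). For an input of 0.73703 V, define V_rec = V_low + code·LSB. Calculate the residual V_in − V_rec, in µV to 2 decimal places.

30.49 µV

Step size: 1.25 V ÷ 2^12 = 305.18 µV.
(V_in − V_low)/LSB = (0.73703 − 0)/0.000305176 = 2415.0999 → code 2415 (round).
V_rec = 0 + 2415·0.000305176 = 0.73699951 V.
Error = 0.73703 − 0.73699951 = 3.04883e-05 V = 30.49 µV.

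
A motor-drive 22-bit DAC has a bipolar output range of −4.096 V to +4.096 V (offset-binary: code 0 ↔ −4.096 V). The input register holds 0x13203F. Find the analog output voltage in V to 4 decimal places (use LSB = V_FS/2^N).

-1.6479 V

LSB = 8.192 V / 2^22 = 1.95 µV.
Code 0x13203F = 1253439 decimal.
V_out = (−4.096) + 1253439 × 1.95313e-06 V = -1.64788 V.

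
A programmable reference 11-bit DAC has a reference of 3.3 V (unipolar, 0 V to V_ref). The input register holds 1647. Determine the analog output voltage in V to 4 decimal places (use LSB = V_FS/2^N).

LSB = 3.3 V / 2^11 = 1.611 mV.
V_out = 0 + 1647 × 0.00161133 V = 2.65386 V.

2.6539 V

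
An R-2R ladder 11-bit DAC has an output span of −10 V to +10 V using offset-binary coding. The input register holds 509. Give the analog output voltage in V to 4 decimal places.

LSB = 20 V / 2^11 = 9.766 mV.
V_out = (−10) + 509 × 0.00976562 V = -5.0293 V.

-5.0293 V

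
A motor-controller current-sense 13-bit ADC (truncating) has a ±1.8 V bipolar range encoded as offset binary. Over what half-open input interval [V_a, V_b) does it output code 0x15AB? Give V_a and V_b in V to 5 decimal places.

[0.63765 V, 0.63809 V)

LSB = 3.6/2^13 = 439.45 µV.
Code 0x15AB = 5547 decimal.
V_a = V_low + 5547·LSB = 0.637646 V; V_b = V_low + 5548·LSB = 0.638086 V.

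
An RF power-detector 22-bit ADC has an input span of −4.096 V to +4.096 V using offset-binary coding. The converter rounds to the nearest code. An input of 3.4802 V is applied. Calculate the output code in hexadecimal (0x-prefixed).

With 4194304 levels over 8.192 V, one step is 1.95 µV.
Input sits at 3879014.400 steps above V_low.
So the output code is 3879014.
In hexadecimal (0x-prefixed): 0x3B3066.

code 0x3B3066 (decimal 3879014)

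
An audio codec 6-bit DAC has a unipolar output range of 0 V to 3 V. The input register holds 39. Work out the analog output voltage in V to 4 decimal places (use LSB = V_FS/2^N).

1.8281 V

LSB = 3 V / 2^6 = 46.875 mV.
V_out = 0 + 39 × 0.046875 V = 1.82812 V.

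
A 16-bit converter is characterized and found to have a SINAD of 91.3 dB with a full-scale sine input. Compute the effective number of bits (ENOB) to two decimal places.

ENOB = (SINAD − 1.76) / 6.02 = (91.3 − 1.76)/6.02 = 14.874.

14.87 bits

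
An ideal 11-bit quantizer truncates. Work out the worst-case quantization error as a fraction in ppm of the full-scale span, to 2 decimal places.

488.28 ppm

Truncating → worst-case error = 1 LSB = V_FS/2^11, so 1e+06/2048 = 488.281 ppm of full scale.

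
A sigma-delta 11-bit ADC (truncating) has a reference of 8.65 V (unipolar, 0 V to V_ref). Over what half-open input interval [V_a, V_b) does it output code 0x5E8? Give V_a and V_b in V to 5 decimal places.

LSB = 8.65/2^11 = 4.224 mV.
Code 0x5E8 = 1512 decimal.
V_a = V_low + 1512·LSB = 6.38613 V; V_b = V_low + 1513·LSB = 6.39036 V.

[6.38613 V, 6.39036 V)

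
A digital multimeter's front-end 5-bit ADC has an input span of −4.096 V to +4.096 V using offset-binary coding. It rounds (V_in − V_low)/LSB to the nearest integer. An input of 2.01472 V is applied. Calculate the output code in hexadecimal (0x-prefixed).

code 0x18 (decimal 24)

LSB = 8.192 V / 32 = 256.000 mV.
Input sits at 23.870 steps above V_low.
round(23.870) = 24.
In hexadecimal (0x-prefixed): 0x18.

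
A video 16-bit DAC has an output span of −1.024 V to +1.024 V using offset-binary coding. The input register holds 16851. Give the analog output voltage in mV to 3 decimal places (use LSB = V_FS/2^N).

LSB = 2.048 V / 2^16 = 31.25 µV.
V_out = (−1.024) + 16851 × 3.125e-05 V = -0.497406 V.
= -497.406 mV.

-497.406 mV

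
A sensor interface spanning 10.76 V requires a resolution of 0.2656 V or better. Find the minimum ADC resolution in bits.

6 bits

Number of steps required ≥ 10.76 V / 0.2656 V = 40.51.
Need 2^N ≥ 40.51; 2^5 = 32, 2^6 = 64.
Minimum N = 6.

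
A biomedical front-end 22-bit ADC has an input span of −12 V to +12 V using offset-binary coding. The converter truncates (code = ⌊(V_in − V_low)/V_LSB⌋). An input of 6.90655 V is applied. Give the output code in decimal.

code 3304159

LSB = 24 V / 4194304 = 5.72 µV.
Input sits at 3304159.095 steps above V_low.
So the output code is 3304159.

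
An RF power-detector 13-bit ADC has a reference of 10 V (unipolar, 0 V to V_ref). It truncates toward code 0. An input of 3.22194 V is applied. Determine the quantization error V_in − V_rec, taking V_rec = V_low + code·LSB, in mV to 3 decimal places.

0.504 mV

LSB = 10/2^13 = 1.221 mV.
(V_in − V_low)/LSB = (3.22194 − 0)/0.0012207 = 2639.4132 → code 2639 (floor).
V_rec = 0 + 2639·0.0012207 = 3.2214355 V.
V_in − V_rec = 0.000504453 V = 0.504 mV.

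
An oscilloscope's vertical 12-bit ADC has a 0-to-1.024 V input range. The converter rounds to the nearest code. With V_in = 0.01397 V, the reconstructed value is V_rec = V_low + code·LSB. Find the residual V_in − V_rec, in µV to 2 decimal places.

Step size: 1.024 V ÷ 2^12 = 250.00 µV.
Scaled input = 55.8800 LSBs, so code = 56.
Code 56 maps back to 0 + 56×0.00025 V = 0.014 V.
V_in − V_rec = -3e-05 V = -30.00 µV.

-30.00 µV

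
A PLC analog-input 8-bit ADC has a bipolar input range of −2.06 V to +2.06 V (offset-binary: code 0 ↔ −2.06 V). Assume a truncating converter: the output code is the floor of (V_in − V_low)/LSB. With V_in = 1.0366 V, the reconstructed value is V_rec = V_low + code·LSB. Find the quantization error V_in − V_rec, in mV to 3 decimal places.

LSB = 4.12/2^8 = 16.094 mV.
(V_in − V_low)/LSB = (1.0366 − (−2.06))/0.0160938 = 192.4101 → code 192 (floor).
Reconstructed: 1.03 V.
Difference: 0.0066 V → 6.600 mV.

6.600 mV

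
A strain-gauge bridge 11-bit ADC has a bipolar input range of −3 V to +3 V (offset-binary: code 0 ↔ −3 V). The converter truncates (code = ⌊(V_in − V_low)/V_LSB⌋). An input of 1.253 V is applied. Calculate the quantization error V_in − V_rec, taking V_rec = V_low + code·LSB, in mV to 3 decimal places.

2.023 mV

One LSB is 6 V / 2048 = 2.930 mV.
(V_in − V_low)/LSB = (1.253 − (−3))/0.00292969 = 1451.6907 → code 1451 (floor).
Reconstructed: 1.2509766 V.
V_in − V_rec = 0.00202344 V = 2.023 mV.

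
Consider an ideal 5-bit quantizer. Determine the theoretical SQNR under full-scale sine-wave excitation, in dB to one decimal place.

SNR ≈ 6.02·N + 1.76 dB = 6.02·5 + 1.76 = 31.86 dB.

31.9 dB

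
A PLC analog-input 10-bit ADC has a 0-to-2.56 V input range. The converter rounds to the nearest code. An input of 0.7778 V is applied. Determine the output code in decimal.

code 311

LSB = 2.56 V / 1024 = 2.500 mV.
(V_in − V_low)/LSB = (0.7778 − 0) / 0.0025 = 311.120.
round(311.120) = 311.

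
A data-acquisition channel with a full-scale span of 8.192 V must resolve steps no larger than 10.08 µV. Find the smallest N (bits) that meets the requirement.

20 bits

Number of steps required ≥ 8.192 V / 10.08 µV = 812698.41.
Need 2^N ≥ 812698.41; 2^19 = 524288, 2^20 = 1048576.
Minimum N = 20.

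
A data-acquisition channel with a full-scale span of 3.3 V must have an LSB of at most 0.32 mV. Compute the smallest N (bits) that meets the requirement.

Number of steps required ≥ 3.3 V / 0.32 mV = 10312.50.
Need 2^N ≥ 10312.50; 2^13 = 8192, 2^14 = 16384.
Minimum N = 14.

14 bits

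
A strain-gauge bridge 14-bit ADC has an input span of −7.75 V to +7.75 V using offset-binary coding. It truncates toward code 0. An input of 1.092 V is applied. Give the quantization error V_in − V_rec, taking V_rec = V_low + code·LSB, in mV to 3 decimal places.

Step size: 15.5 V ÷ 2^14 = 0.946 mV.
(1.092 − (−7.75))/0.000946045 = 9346.2792; ⌊·⌋ gives code 9346.
V_rec = (−7.75) + 9346·0.000946045 = 1.0917358 V.
Difference: 0.00026416 V → 0.264 mV.

0.264 mV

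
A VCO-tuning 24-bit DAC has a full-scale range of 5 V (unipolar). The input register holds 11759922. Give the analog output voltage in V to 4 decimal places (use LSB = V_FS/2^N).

3.5047 V

LSB = 5 V / 2^24 = 0.30 µV.
V_out = 0 + 11759922 × 2.98023e-07 V = 3.50473 V.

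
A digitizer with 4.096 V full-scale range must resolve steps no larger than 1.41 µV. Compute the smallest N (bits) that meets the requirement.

22 bits

Number of steps required ≥ 4.096 V / 1.41 µV = 2904964.54.
Need 2^N ≥ 2904964.54; 2^21 = 2097152, 2^22 = 4194304.
Minimum N = 22.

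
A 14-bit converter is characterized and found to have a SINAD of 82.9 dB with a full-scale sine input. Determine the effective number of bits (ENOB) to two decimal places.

13.48 bits

ENOB = (SINAD − 1.76) / 6.02 = (82.9 − 1.76)/6.02 = 13.478.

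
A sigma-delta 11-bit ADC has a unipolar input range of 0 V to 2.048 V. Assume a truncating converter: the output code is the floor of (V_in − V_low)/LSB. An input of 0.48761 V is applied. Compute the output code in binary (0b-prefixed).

code 0b111100111 (decimal 487)

Full-scale span = 2.048 V; LSB = 2.048/2^11 = 1.000 mV.
(V_in − V_low)/LSB = (0.48761 − 0) / 0.001 = 487.610.
⌊·⌋(487.610) = 487.
In binary (0b-prefixed): 0b111100111.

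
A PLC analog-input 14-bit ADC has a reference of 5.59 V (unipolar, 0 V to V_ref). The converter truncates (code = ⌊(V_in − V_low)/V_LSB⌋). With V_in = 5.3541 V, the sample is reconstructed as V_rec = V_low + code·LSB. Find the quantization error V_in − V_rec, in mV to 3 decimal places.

One LSB is 5.59 V / 16384 = 341.19 µV.
(5.3541 − 0)/0.000341187 = 15692.5893; ⌊·⌋ gives code 15692.
Reconstructed: 5.3538989 V.
V_in − V_rec = 0.000201074 V = 0.201 mV.

0.201 mV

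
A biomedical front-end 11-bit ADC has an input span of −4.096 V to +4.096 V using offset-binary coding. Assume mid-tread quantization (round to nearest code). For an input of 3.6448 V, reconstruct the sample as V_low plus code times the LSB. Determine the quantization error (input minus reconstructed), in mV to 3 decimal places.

0.800 mV

One LSB is 8.192 V / 2048 = 4.000 mV.
Scaled input = 1935.2000 LSBs, so code = 1935.
Reconstructed: 3.644 V.
V_in − V_rec = 0.0008 V = 0.800 mV.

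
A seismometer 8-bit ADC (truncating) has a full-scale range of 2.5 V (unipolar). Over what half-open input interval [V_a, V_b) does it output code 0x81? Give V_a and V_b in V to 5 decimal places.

[1.25977 V, 1.26953 V)

LSB = 2.5/2^8 = 9.766 mV.
Code 0x81 = 129 decimal.
V_a = V_low + 129·LSB = 1.25977 V; V_b = V_low + 130·LSB = 1.26953 V.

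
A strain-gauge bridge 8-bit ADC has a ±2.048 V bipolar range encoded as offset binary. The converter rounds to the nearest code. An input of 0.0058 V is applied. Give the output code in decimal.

code 128

With 256 levels over 4.096 V, one step is 16.000 mV.
Input sits at 128.363 steps above V_low.
Round → code 128.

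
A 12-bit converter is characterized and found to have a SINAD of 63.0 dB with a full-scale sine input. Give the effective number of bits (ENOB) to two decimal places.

10.17 bits

ENOB = (SINAD − 1.76) / 6.02 = (63.0 − 1.76)/6.02 = 10.173.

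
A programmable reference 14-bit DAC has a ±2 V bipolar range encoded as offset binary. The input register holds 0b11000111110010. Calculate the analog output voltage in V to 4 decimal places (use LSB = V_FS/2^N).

LSB = 4 V / 2^14 = 244.14 µV.
Code 0b11000111110010 = 12786 decimal.
V_out = (−2) + 12786 × 0.000244141 V = 1.12158 V.

1.1216 V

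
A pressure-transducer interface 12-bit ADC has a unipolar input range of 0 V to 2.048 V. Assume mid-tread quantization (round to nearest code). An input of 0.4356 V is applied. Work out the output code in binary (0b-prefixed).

Full-scale span = 2.048 V; LSB = 2.048/2^12 = 0.500 mV.
Input sits at 871.200 steps above V_low.
So the output code is 871.
In binary (0b-prefixed): 0b1101100111.

code 0b1101100111 (decimal 871)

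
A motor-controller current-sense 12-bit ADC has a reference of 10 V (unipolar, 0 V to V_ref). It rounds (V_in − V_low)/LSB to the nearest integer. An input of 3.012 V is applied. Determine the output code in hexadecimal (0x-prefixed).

code 0x4D2 (decimal 1234)

With 4096 levels over 10 V, one step is 2.441 mV.
Input sits at 1233.715 steps above V_low.
round(1233.715) = 1234.
In hexadecimal (0x-prefixed): 0x4D2.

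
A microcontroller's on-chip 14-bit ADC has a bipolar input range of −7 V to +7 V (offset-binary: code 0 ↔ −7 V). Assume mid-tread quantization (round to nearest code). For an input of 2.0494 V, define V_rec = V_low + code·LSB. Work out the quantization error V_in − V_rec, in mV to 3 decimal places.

0.328 mV

Step size: 14 V ÷ 2^14 = 0.854 mV.
(V_in − V_low)/LSB = (2.0494 − (−7))/0.000854492 = 10590.3835 → code 10590 (round).
Code 10590 maps back to (−7) + 10590×0.000854492 V = 2.0490723 V.
V_in − V_rec = 0.000327734 V = 0.328 mV.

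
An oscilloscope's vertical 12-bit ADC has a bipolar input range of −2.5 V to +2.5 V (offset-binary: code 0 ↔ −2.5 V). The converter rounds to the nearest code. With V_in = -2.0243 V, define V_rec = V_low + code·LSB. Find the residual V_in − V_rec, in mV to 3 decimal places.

-0.374 mV

Step size: 5 V ÷ 2^12 = 1.221 mV.
Scaled input = 389.6934 LSBs, so code = 390.
V_rec = (−2.5) + 390·0.0012207 = -2.0239258 V.
Difference: -0.000374219 V → -0.374 mV.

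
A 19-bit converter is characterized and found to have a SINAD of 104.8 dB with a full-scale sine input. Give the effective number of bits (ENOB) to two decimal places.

17.12 bits

ENOB = (SINAD − 1.76) / 6.02 = (104.8 − 1.76)/6.02 = 17.116.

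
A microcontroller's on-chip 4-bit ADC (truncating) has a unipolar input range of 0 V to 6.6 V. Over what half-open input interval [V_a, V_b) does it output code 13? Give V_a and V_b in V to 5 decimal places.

LSB = 6.6/2^4 = 412.500 mV.
V_a = V_low + 13·LSB = 5.3625 V; V_b = V_low + 14·LSB = 5.775 V.

[5.36250 V, 5.77500 V)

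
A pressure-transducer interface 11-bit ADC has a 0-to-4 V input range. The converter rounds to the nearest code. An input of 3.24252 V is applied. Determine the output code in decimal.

code 1660

LSB = 4 V / 2048 = 1.953 mV.
(3.24252 − 0) / 0.00195312 = 1660.170 LSBs.
Round → code 1660.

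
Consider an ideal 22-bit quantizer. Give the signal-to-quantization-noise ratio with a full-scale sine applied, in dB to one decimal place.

SNR ≈ 6.02·N + 1.76 dB = 6.02·22 + 1.76 = 134.20 dB.

134.2 dB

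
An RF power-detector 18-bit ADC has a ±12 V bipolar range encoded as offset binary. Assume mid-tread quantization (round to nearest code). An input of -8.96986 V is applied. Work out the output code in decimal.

code 33097

Full-scale span = 24 V; LSB = 24/2^18 = 91.55 µV.
(-8.96986 − (−12)) / 9.15527e-05 = 33097.209 LSBs.
So the output code is 33097.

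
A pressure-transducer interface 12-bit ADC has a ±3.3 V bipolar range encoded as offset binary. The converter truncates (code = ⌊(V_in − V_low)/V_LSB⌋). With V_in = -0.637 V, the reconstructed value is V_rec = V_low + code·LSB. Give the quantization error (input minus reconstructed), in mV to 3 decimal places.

One LSB is 6.6 V / 4096 = 1.611 mV.
(V_in − V_low)/LSB = (-0.637 − (−3.3))/0.00161133 = 1652.6739 → code 1652 (floor).
Code 1652 maps back to (−3.3) + 1652×0.00161133 V = -0.63808594 V.
Difference: 0.00108594 V → 1.086 mV.

1.086 mV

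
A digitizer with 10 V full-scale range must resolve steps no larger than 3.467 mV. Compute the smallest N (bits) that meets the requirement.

12 bits

Number of steps required ≥ 10 V / 3.467 mV = 2884.34.
Need 2^N ≥ 2884.34; 2^11 = 2048, 2^12 = 4096.
Minimum N = 12.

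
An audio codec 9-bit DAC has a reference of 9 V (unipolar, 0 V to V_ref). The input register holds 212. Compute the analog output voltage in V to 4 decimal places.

3.7266 V

LSB = 9 V / 2^9 = 17.578 mV.
V_out = 0 + 212 × 0.0175781 V = 3.72656 V.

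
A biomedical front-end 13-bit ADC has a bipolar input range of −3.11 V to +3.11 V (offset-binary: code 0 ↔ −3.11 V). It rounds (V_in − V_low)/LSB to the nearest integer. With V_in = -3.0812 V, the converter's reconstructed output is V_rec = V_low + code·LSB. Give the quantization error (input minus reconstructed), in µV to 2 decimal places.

Step size: 6.22 V ÷ 2^13 = 0.759 mV.
(-3.0812 − (−3.11))/0.000759277 = 37.9308; round gives code 38.
Reconstructed: -3.0811475 V.
V_in − V_rec = -5.25391e-05 V = -52.54 µV.

-52.54 µV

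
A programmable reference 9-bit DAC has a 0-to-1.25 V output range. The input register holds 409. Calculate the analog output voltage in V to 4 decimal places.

0.9985 V

LSB = 1.25 V / 2^9 = 2.441 mV.
V_out = 0 + 409 × 0.00244141 V = 0.998535 V.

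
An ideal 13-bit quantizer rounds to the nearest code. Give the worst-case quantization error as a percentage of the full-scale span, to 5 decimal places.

0.00610 %

Rounding → worst-case error = ½ LSB = V_FS/2^14, so 100/16384 = 0.00610352 % of full scale.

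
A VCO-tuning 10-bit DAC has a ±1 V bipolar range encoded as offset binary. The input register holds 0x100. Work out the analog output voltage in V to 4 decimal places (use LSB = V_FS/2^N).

LSB = 2 V / 2^10 = 1.953 mV.
Code 0x100 = 256 decimal.
V_out = (−1) + 256 × 0.00195312 V = -0.5 V.

-0.5000 V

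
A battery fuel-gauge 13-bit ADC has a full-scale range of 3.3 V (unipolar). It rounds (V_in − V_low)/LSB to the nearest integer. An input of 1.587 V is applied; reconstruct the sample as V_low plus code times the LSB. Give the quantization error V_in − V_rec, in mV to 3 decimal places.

-0.158 mV

One LSB is 3.3 V / 8192 = 402.83 µV.
(V_in − V_low)/LSB = (1.587 − 0)/0.000402832 = 3939.6073 → code 3940 (round).
Code 3940 maps back to 0 + 3940×0.000402832 V = 1.5871582 V.
Error = 1.587 − 1.5871582 = -0.000158203 V = -0.158 mV.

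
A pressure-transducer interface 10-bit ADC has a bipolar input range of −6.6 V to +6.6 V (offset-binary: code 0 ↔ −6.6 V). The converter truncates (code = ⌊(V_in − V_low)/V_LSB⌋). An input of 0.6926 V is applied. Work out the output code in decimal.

code 565

With 1024 levels over 13.2 V, one step is 12.891 mV.
(V_in − V_low)/LSB = (0.6926 − (−6.6)) / 0.0128906 = 565.729.
Floor → code 565.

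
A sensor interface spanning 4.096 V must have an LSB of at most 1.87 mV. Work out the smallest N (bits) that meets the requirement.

Number of steps required ≥ 4.096 V / 1.87 mV = 2190.37.
Need 2^N ≥ 2190.37; 2^11 = 2048, 2^12 = 4096.
Minimum N = 12.

12 bits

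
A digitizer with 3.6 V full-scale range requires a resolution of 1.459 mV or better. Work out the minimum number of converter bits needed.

12 bits

Number of steps required ≥ 3.6 V / 1.459 mV = 2467.44.
Need 2^N ≥ 2467.44; 2^11 = 2048, 2^12 = 4096.
Minimum N = 12.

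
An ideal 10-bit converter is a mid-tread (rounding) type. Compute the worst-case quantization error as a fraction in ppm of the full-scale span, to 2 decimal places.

488.28 ppm

Rounding → worst-case error = ½ LSB = V_FS/2^11, so 1e+06/2048 = 488.281 ppm of full scale.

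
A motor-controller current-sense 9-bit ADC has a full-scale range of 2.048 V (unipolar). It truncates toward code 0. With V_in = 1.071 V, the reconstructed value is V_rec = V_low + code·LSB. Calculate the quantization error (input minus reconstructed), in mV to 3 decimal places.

LSB = 2.048/2^9 = 4.000 mV.
(1.071 − 0)/0.004 = 267.7500; ⌊·⌋ gives code 267.
Code 267 maps back to 0 + 267×0.004 V = 1.068 V.
Error = 1.071 − 1.068 = 0.003 V = 3.000 mV.

3.000 mV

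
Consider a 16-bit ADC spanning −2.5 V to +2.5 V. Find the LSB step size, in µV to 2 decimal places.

76.29 µV

Full-scale span = 5 V.
LSB = 5 / 2^16 = 5 / 65536 = 7.62939e-05 V = 76.29 µV.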